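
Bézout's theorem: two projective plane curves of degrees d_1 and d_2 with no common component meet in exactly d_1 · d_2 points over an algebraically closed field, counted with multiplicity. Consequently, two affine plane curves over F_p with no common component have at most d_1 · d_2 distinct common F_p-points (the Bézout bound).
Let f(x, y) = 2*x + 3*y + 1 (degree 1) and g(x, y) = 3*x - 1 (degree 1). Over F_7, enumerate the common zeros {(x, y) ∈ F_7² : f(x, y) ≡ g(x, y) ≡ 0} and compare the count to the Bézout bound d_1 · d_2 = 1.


Common zeros: {(5, 1)}; count = 1; Bézout bound = 1.

deg(f) = 1, deg(g) = 1, so Bézout bound = 1.
Scan x ∈ F_7. For each x, list the y ∈ F_7 with f(x, y) ≡ 0 and those with g(x, y) ≡ 0 (mod 7); the common zeros in that column are the intersection.
  x = 0: f ≡ 0 at y ∈ {2}; g ≡ 0 at y ∈ ∅; common: ∅.
  x = 1: f ≡ 0 at y ∈ {6}; g ≡ 0 at y ∈ ∅; common: ∅.
  x = 2: f ≡ 0 at y ∈ {3}; g ≡ 0 at y ∈ ∅; common: ∅.
  x = 3: f ≡ 0 at y ∈ {0}; g ≡ 0 at y ∈ ∅; common: ∅.
  x = 4: f ≡ 0 at y ∈ {4}; g ≡ 0 at y ∈ ∅; common: ∅.
  x = 5: f ≡ 0 at y ∈ {1}; g ≡ 0 at y ∈ {0, 1, 2, 3, 4, 5, 6}; common: {1}.
  x = 6: f ≡ 0 at y ∈ {5}; g ≡ 0 at y ∈ ∅; common: ∅.
Collecting: common zeros = {(5, 1)}, so the count is 1.
Comparison with the Bézout bound: 1 ≤ 1 = deg(f)·deg(g), as expected for curves with no common component (the bound is attained).


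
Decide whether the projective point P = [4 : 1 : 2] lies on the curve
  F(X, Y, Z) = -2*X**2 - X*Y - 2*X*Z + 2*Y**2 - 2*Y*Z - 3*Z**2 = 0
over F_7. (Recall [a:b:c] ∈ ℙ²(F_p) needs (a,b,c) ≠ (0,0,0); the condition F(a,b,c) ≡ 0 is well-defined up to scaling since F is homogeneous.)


F(4,1,2) ≡ 4 (mod 7); P is NOT on the curve.

Evaluate F(4, 1, 2) term-by-term (mod 7).
  -2*X**2 ↦ -2·16·1·1 = -32
  -X*Y ↦ -1·4·1·1 = -4
  -2*X*Z ↦ -2·4·1·2 = -16
  2*Y**2 ↦ 2·1·1·1 = 2
  -2*Y*Z ↦ -2·1·1·2 = -4
  -3*Z**2 ↦ -3·1·1·4 = -12
Sum: F(4, 1, 2) = (-32) + (-4) + (-16) + (2) + (-4) + (-12) = -66.
Reducing mod 7: -66 ≡ 4 (mod 7).
Since F(a, b, c) ≡ 4 ≠ 0 (mod 7), P does NOT lie on the curve.


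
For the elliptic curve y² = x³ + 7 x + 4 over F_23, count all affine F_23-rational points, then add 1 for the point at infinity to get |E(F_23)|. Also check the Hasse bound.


Affine points = {(0, 2), (0, 21), (1, 9), (1, 14), (2, 7), (2, 16), (3, 11), (3, 12), (4, 2), (4, 21), (5, 7), (5, 16), (6, 3), (6, 20), (10, 4), (10, 19), (11, 3), (11, 20), (16, 7), (16, 16), (19, 2), (19, 21), (20, 5), (20, 18)}; affine count = 24; |E(F_23)| = 25.

Discriminant check: Δ ∝ 4a³ + 27b² = 4·7³ + 27·4² = 4·343 + 27·16 ≡ 10 (mod 23). Nonzero ⇒ E is nonsingular.
For each x ∈ F_23, compute rhs = x³ + 7·x + 4 mod 23, then count y ∈ F_23 with y² ≡ rhs.
  x = 0: rhs = 4, matching y values: 2, 21 (2 points).
  x = 1: rhs = 12, matching y values: 9, 14 (2 points).
  x = 2: rhs = 3, matching y values: 7, 16 (2 points).
  x = 3: rhs = 6, matching y values: 11, 12 (2 points).
  x = 4: rhs = 4, matching y values: 2, 21 (2 points).
  x = 5: rhs = 3, matching y values: 7, 16 (2 points).
  x = 6: rhs = 9, matching y values: 3, 20 (2 points).
  x = 7: rhs = 5, matching y values: none (0 points).
  x = 8: rhs = 20, matching y values: none (0 points).
  x = 9: rhs = 14, matching y values: none (0 points).
  x = 10: rhs = 16, matching y values: 4, 19 (2 points).
  x = 11: rhs = 9, matching y values: 3, 20 (2 points).
  x = 12: rhs = 22, matching y values: none (0 points).
  x = 13: rhs = 15, matching y values: none (0 points).
  x = 14: rhs = 17, matching y values: none (0 points).
  x = 15: rhs = 11, matching y values: none (0 points).
  x = 16: rhs = 3, matching y values: 7, 16 (2 points).
  x = 17: rhs = 22, matching y values: none (0 points).
  x = 18: rhs = 5, matching y values: none (0 points).
  x = 19: rhs = 4, matching y values: 2, 21 (2 points).
  x = 20: rhs = 2, matching y values: 5, 18 (2 points).
  x = 21: rhs = 5, matching y values: none (0 points).
  x = 22: rhs = 19, matching y values: none (0 points).
Total affine count: 24.
Full point count |E(F_23)| = 24 + 1 = 25.
Hasse bound: |25 − (23+1)| = |1| = 1 ≤ 2√23 ≈ 9.5917 ✓.


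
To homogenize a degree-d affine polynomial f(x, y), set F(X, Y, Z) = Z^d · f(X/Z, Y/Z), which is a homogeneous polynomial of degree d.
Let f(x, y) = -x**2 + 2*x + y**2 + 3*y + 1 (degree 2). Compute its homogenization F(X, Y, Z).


F(X, Y, Z) = -X**2 + 2*X*Z + Y**2 + 3*Y*Z + Z**2

deg(f) = 2.
Substitute x = X/Z, y = Y/Z into f, then multiply by Z^2.
  monomial -1·x^2·y^0 ↦ -1·X^2·Y^0·Z^0.
  monomial 2·x^1·y^0 ↦ 2·X^1·Y^0·Z^1.
  monomial 1·x^0·y^2 ↦ 1·X^0·Y^2·Z^0.
  monomial 3·x^0·y^1 ↦ 3·X^0·Y^1·Z^1.
  monomial 1·x^0·y^0 ↦ 1·X^0·Y^0·Z^2.
Collecting: F(X, Y, Z) = -X**2 + 2*X*Z + Y**2 + 3*Y*Z + Z**2.


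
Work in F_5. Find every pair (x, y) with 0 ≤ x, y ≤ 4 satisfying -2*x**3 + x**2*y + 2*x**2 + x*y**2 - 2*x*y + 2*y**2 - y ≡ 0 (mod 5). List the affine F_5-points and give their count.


Affine F_5-points: {(0, 0), (0, 3), (1, 0), (1, 4), (2, 1), (2, 3), (3, 3)}; count = 7.

For each of the 25 pairs (x, y) ∈ F_5², evaluate f(x, y) mod 5. Record the zeros.
  x = 0: [0↦0, 1↦1, 2↦1, 3↦0, 4↦3]  zeros at y ∈ {0, 3}
  x = 1: [0↦0, 1↦1, 2↦3, 3↦1, 4↦0]  zeros at y ∈ {0, 4}
  x = 2: [0↦2, 1↦0, 2↦1, 3↦0, 4↦2]  zeros at y ∈ {1, 3}
  x = 3: [0↦4, 1↦1, 2↦3, 3↦0, 4↦2]  zeros at y ∈ {3}
  x = 4: [0↦4, 1↦2, 2↦2, 3↦4, 4↦3]  zeros at y ∈ ∅
Collecting zeros: affine points = {(0, 0), (0, 3), (1, 0), (1, 4), (2, 1), (2, 3), (3, 3)}.
Total count |C(F_5)_aff| = 7.


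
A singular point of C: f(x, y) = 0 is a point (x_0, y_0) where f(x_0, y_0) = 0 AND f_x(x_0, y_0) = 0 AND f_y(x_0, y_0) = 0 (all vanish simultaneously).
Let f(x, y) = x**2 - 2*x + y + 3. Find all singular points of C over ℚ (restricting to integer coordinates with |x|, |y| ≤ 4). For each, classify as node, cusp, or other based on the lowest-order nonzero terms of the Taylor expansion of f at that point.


No singular points in the scanned grid; C is smooth there.

Compute partial derivatives:
  f_x = 2*x - 2.
  f_y = 1.
f_y = 1 is a nonzero constant, so f_y never vanishes: no point (x, y) can satisfy f = f_x = f_y = 0. In particular no (x, y) ∈ {−4, ..., 4}² is singular; the curve is smooth.


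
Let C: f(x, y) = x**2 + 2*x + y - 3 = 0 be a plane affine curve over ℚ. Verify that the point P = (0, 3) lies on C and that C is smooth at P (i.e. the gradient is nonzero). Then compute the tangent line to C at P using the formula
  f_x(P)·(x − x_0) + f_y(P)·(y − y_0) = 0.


Tangent line at P: 2*x + y - 3 = 0.

Step 1: f(0, 3) = 0, so P lies on C.
Step 2: partial derivatives
  f_x(x, y) = 2*x + 2, f_y(x, y) = 1.
  f_x(P) = 2, f_y(P) = 1 (gradient nonzero, so P is smooth).
Step 3: tangent line at P: 2·(x − 0) + 1·(y − 3) = 0.
Expanding: 2*x + y - 3 = 0.


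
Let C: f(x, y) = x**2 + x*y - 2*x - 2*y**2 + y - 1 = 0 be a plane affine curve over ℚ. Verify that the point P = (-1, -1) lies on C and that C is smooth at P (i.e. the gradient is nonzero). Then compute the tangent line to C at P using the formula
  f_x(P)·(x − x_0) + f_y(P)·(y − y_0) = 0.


Tangent line at P: -5*x + 4*y - 1 = 0.

Step 1: f(-1, -1) = 0, so P lies on C.
Step 2: partial derivatives
  f_x(x, y) = 2*x + y - 2, f_y(x, y) = x - 4*y + 1.
  f_x(P) = -5, f_y(P) = 4 (gradient nonzero, so P is smooth).
Step 3: tangent line at P: -5·(x − -1) + 4·(y − -1) = 0.
Expanding: -5*x + 4*y - 1 = 0.


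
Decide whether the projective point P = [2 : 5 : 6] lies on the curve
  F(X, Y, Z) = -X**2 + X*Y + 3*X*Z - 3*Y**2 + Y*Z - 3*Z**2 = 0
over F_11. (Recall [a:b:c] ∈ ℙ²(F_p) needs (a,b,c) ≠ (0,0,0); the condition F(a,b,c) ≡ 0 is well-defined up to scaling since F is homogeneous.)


F(2,5,6) ≡ 10 (mod 11); P is NOT on the curve.

Evaluate F(2, 5, 6) term-by-term (mod 11).
  -X**2 ↦ -1·4·1·1 = -4
  X*Y ↦ 1·2·5·1 = 10
  3*X*Z ↦ 3·2·1·6 = 36
  -3*Y**2 ↦ -3·1·25·1 = -75
  Y*Z ↦ 1·1·5·6 = 30
  -3*Z**2 ↦ -3·1·1·36 = -108
Sum: F(2, 5, 6) = (-4) + (10) + (36) + (-75) + (30) + (-108) = -111.
Reducing mod 11: -111 ≡ 10 (mod 11).
Since F(a, b, c) ≡ 10 ≠ 0 (mod 11), P does NOT lie on the curve.


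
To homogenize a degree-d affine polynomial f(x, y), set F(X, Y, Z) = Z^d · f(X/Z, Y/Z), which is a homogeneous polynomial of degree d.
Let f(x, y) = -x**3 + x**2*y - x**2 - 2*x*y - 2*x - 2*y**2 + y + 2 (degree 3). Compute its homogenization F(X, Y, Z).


F(X, Y, Z) = -X**3 + X**2*Y - X**2*Z - 2*X*Y*Z - 2*X*Z**2 - 2*Y**2*Z + Y*Z**2 + 2*Z**3

deg(f) = 3.
Substitute x = X/Z, y = Y/Z into f, then multiply by Z^3.
  monomial -1·x^3·y^0 ↦ -1·X^3·Y^0·Z^0.
  monomial 1·x^2·y^1 ↦ 1·X^2·Y^1·Z^0.
  monomial -1·x^2·y^0 ↦ -1·X^2·Y^0·Z^1.
  monomial -2·x^1·y^1 ↦ -2·X^1·Y^1·Z^1.
  monomial -2·x^1·y^0 ↦ -2·X^1·Y^0·Z^2.
  monomial -2·x^0·y^2 ↦ -2·X^0·Y^2·Z^1.
  monomial 1·x^0·y^1 ↦ 1·X^0·Y^1·Z^2.
  monomial 2·x^0·y^0 ↦ 2·X^0·Y^0·Z^3.
Collecting: F(X, Y, Z) = -X**3 + X**2*Y - X**2*Z - 2*X*Y*Z - 2*X*Z**2 - 2*Y**2*Z + Y*Z**2 + 2*Z**3.


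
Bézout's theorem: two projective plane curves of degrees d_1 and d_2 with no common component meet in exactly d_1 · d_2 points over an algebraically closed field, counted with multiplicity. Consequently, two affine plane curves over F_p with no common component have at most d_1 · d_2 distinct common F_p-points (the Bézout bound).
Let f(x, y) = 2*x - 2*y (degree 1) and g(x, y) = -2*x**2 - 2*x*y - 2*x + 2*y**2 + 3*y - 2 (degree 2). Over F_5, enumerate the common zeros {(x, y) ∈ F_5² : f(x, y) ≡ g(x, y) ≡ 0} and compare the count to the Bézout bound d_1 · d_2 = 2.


Common zeros: {(4, 4)}; count = 1; Bézout bound = 2.

deg(f) = 1, deg(g) = 2, so Bézout bound = 2.
Scan x ∈ F_5. For each x, list the y ∈ F_5 with f(x, y) ≡ 0 and those with g(x, y) ≡ 0 (mod 5); the common zeros in that column are the intersection.
  x = 0: f ≡ 0 at y ∈ {0}; g ≡ 0 at y ∈ {3}; common: ∅.
  x = 1: f ≡ 0 at y ∈ {1}; g ≡ 0 at y ∈ {3, 4}; common: ∅.
  x = 2: f ≡ 0 at y ∈ {2}; g ≡ 0 at y ∈ ∅; common: ∅.
  x = 3: f ≡ 0 at y ∈ {3}; g ≡ 0 at y ∈ ∅; common: ∅.
  x = 4: f ≡ 0 at y ∈ {4}; g ≡ 0 at y ∈ {1, 4}; common: {4}.
Collecting: common zeros = {(4, 4)}, so the count is 1.
Comparison with the Bézout bound: 1 ≤ 2 = deg(f)·deg(g), as expected for curves with no common component (the affine F_5-count falls short of the bound because intersections may lie at infinity, over extension fields, or carry multiplicity).


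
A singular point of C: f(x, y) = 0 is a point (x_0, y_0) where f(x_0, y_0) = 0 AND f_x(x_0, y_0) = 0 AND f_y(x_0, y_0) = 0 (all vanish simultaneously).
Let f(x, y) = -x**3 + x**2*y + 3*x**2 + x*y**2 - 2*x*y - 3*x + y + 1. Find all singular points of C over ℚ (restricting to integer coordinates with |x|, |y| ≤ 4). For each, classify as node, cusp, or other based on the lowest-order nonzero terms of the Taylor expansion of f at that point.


Singular points: {(1, 0)}; classification: cusp.

Compute partial derivatives:
  f_x = -3*x**2 + 2*x*y + 6*x + y**2 - 2*y - 3.
  f_y = x**2 + 2*x*y - 2*x + 1.
Scan x_0 ∈ {−4, ..., 4}. For each x_0, f_y(x_0, y) is a polynomial in y; find its integer roots y ∈ {−4, ..., 4}, then test f_x and f at those candidates.
  x = -4: f_y(-4, y) = 25 - 8*y; no integer root y with |y| ≤ 4.
  x = -3: f_y(-3, y) = 16 - 6*y; no integer root y with |y| ≤ 4.
  x = -2: f_y(-2, y) = 9 - 4*y; no integer root y with |y| ≤ 4.
  x = -1: f_y(-1, y) = 4 - 2*y; vanishes at y ∈ {2}. (-1, 2): f_x = -16 ≠ 0.
  x = 0: f_y(0, y) = 1; no integer root y with |y| ≤ 4.
  x = 1: f_y(1, y) = 2*y; vanishes at y ∈ {0}. (1, 0): f_x = 0, f = 0 — SINGULAR.
  x = 2: f_y(2, y) = 4*y + 1; no integer root y with |y| ≤ 4.
  x = 3: f_y(3, y) = 6*y + 4; no integer root y with |y| ≤ 4.
  x = 4: f_y(4, y) = 8*y + 9; no integer root y with |y| ≤ 4.
Only singular point on the grid: (1, 0).
Classify: substitute x = 1 + u, y = 0 + v and expand: f = -u**3 + u**2*v + u*v**2 + v**2.
No constant or linear terms (consistent with a singular point). Quadratic part: v**2. Cubic part: -u**3 + u**2*v + u*v**2.
The quadratic part v**2 is a perfect square, so there is a single (double) tangent line v = 0, i.e. y = 0. Restricting the cubic part to that line (v = 0) leaves -u**3 ≠ 0, so f is not divisible by v and the branch is v² ≈ u**3 to lowest order — this is a cusp.
Classification: cusp.


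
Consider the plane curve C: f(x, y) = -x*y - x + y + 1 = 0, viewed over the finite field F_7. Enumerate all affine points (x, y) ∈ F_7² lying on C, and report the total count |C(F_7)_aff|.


Affine F_7-points: {(0, 6), (1, 0), (1, 1), (1, 2), (1, 3), (1, 4), (1, 5), (1, 6), (2, 6), (3, 6), (4, 6), (5, 6), (6, 6)}; count = 13.

For each of the 49 pairs (x, y) ∈ F_7², evaluate f(x, y) mod 7. Record the zeros.
  x = 0: [0↦1, 1↦2, 2↦3, 3↦4, 4↦5, 5↦6, 6↦0]  zeros at y ∈ {6}
  x = 1: [0↦0, 1↦0, 2↦0, 3↦0, 4↦0, 5↦0, 6↦0]  zeros at y ∈ {0, 1, 2, 3, 4, 5, 6}
  x = 2: [0↦6, 1↦5, 2↦4, 3↦3, 4↦2, 5↦1, 6↦0]  zeros at y ∈ {6}
  x = 3: [0↦5, 1↦3, 2↦1, 3↦6, 4↦4, 5↦2, 6↦0]  zeros at y ∈ {6}
  x = 4: [0↦4, 1↦1, 2↦5, 3↦2, 4↦6, 5↦3, 6↦0]  zeros at y ∈ {6}
  x = 5: [0↦3, 1↦6, 2↦2, 3↦5, 4↦1, 5↦4, 6↦0]  zeros at y ∈ {6}
  x = 6: [0↦2, 1↦4, 2↦6, 3↦1, 4↦3, 5↦5, 6↦0]  zeros at y ∈ {6}
Collecting zeros: affine points = {(0, 6), (1, 0), (1, 1), (1, 2), (1, 3), (1, 4), (1, 5), (1, 6), (2, 6), (3, 6), (4, 6), (5, 6), (6, 6)}.
Total count |C(F_7)_aff| = 13.


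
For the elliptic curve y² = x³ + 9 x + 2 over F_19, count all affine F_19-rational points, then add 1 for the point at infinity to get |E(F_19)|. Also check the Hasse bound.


Affine points = {(2, 3), (2, 16), (4, 8), (4, 11), (5, 1), (5, 18), (6, 5), (6, 14), (7, 3), (7, 16), (8, 4), (8, 15), (10, 3), (10, 16), (11, 8), (11, 11), (13, 6), (13, 13), (15, 4), (15, 15), (16, 9), (16, 10), (18, 7), (18, 12)}; affine count = 24; |E(F_19)| = 25.

Discriminant check: Δ ∝ 4a³ + 27b² = 4·9³ + 27·2² = 4·729 + 27·4 ≡ 3 (mod 19). Nonzero ⇒ E is nonsingular.
For each x ∈ F_19, compute rhs = x³ + 9·x + 2 mod 19, then count y ∈ F_19 with y² ≡ rhs.
  x = 0: rhs = 2, matching y values: none (0 points).
  x = 1: rhs = 12, matching y values: none (0 points).
  x = 2: rhs = 9, matching y values: 3, 16 (2 points).
  x = 3: rhs = 18, matching y values: none (0 points).
  x = 4: rhs = 7, matching y values: 8, 11 (2 points).
  x = 5: rhs = 1, matching y values: 1, 18 (2 points).
  x = 6: rhs = 6, matching y values: 5, 14 (2 points).
  x = 7: rhs = 9, matching y values: 3, 16 (2 points).
  x = 8: rhs = 16, matching y values: 4, 15 (2 points).
  x = 9: rhs = 14, matching y values: none (0 points).
  x = 10: rhs = 9, matching y values: 3, 16 (2 points).
  x = 11: rhs = 7, matching y values: 8, 11 (2 points).
  x = 12: rhs = 14, matching y values: none (0 points).
  x = 13: rhs = 17, matching y values: 6, 13 (2 points).
  x = 14: rhs = 3, matching y values: none (0 points).
  x = 15: rhs = 16, matching y values: 4, 15 (2 points).
  x = 16: rhs = 5, matching y values: 9, 10 (2 points).
  x = 17: rhs = 14, matching y values: none (0 points).
  x = 18: rhs = 11, matching y values: 7, 12 (2 points).
Total affine count: 24.
Full point count |E(F_19)| = 24 + 1 = 25.
Hasse bound: |25 − (19+1)| = |5| = 5 ≤ 2√19 ≈ 8.7178 ✓.


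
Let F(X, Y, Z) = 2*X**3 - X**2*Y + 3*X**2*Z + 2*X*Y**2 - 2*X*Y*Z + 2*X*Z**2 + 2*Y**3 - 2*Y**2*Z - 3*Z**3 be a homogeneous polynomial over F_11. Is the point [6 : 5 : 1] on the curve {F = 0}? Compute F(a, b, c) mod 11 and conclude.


F(6,5,1) ≡ 6 (mod 11); P is NOT on the curve.

Evaluate F(6, 5, 1) term-by-term (mod 11).
  2*X**3 ↦ 2·216·1·1 = 432
  -X**2*Y ↦ -1·36·5·1 = -180
  3*X**2*Z ↦ 3·36·1·1 = 108
  2*X*Y**2 ↦ 2·6·25·1 = 300
  -2*X*Y*Z ↦ -2·6·5·1 = -60
  2*X*Z**2 ↦ 2·6·1·1 = 12
  2*Y**3 ↦ 2·1·125·1 = 250
  -2*Y**2*Z ↦ -2·1·25·1 = -50
  -3*Z**3 ↦ -3·1·1·1 = -3
Sum: F(6, 5, 1) = (432) + (-180) + (108) + (300) + (-60) + (12) + (250) + (-50) + (-3) = 809.
Reducing mod 11: 809 ≡ 6 (mod 11).
Since F(a, b, c) ≡ 6 ≠ 0 (mod 11), P does NOT lie on the curve.


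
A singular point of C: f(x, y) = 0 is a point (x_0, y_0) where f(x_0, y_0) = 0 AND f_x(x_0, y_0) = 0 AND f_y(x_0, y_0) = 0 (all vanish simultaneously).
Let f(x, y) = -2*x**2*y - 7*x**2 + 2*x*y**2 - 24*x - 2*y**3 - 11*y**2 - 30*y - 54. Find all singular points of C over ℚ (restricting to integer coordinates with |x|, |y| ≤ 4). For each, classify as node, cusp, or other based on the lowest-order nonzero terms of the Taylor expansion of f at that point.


Singular points: {(-3, -3)}; classification: node.

Compute partial derivatives:
  f_x = -4*x*y - 14*x + 2*y**2 - 24.
  f_y = -2*x**2 + 4*x*y - 6*y**2 - 22*y - 30.
Scan x_0 ∈ {−4, ..., 4}. For each x_0, f_y(x_0, y) is a polynomial in y; find its integer roots y ∈ {−4, ..., 4}, then test f_x and f at those candidates.
  x = -4: f_y(-4, y) = -6*y**2 - 38*y - 62; no integer root y with |y| ≤ 4.
  x = -3: f_y(-3, y) = -6*y**2 - 34*y - 48; vanishes at y ∈ {-3}. (-3, -3): f_x = 0, f = 0 — SINGULAR.
  x = -2: f_y(-2, y) = -6*y**2 - 30*y - 38; no integer root y with |y| ≤ 4.
  x = -1: f_y(-1, y) = -6*y**2 - 26*y - 32; no integer root y with |y| ≤ 4.
  x = 0: f_y(0, y) = -6*y**2 - 22*y - 30; no integer root y with |y| ≤ 4.
  x = 1: f_y(1, y) = -6*y**2 - 18*y - 32; no integer root y with |y| ≤ 4.
  x = 2: f_y(2, y) = -6*y**2 - 14*y - 38; no integer root y with |y| ≤ 4.
  x = 3: f_y(3, y) = -6*y**2 - 10*y - 48; no integer root y with |y| ≤ 4.
  x = 4: f_y(4, y) = -6*y**2 - 6*y - 62; no integer root y with |y| ≤ 4.
Only singular point on the grid: (-3, -3).
Classify: substitute x = -3 + u, y = -3 + v and expand: f = -2*u**2*v - u**2 + 2*u*v**2 - 2*v**3 + v**2.
No constant or linear terms (consistent with a singular point). Quadratic part: -u**2 + v**2. Cubic part: -2*u**2*v + 2*u*v**2 - 2*v**3.
The quadratic part v**2 - u**2 = (v − u)(v + u) splits into two distinct linear factors, so there are two distinct tangent lines y − -3 = ±(x − -3) — this is a node (ordinary double point).
Classification: node.


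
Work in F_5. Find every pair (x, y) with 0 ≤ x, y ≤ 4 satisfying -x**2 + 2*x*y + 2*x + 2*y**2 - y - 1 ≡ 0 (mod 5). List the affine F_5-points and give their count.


Affine F_5-points: {(0, 1), (0, 2), (1, 0), (1, 2), (4, 1), (4, 3)}; count = 6.

For each of the 25 pairs (x, y) ∈ F_5², evaluate f(x, y) mod 5. Record the zeros.
  x = 0: [0↦4, 1↦0, 2↦0, 3↦4, 4↦2]  zeros at y ∈ {1, 2}
  x = 1: [0↦0, 1↦3, 2↦0, 3↦1, 4↦1]  zeros at y ∈ {0, 2}
  x = 2: [0↦4, 1↦4, 2↦3, 3↦1, 4↦3]  zeros at y ∈ ∅
  x = 3: [0↦1, 1↦3, 2↦4, 3↦4, 4↦3]  zeros at y ∈ ∅
  x = 4: [0↦1, 1↦0, 2↦3, 3↦0, 4↦1]  zeros at y ∈ {1, 3}
Collecting zeros: affine points = {(0, 1), (0, 2), (1, 0), (1, 2), (4, 1), (4, 3)}.
Total count |C(F_5)_aff| = 6.


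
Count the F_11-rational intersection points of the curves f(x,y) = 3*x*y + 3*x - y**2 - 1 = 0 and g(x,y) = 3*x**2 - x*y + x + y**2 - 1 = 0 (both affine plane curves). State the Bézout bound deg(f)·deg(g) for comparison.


Common zeros: ∅; count = 0; Bézout bound = 4.

deg(f) = 2, deg(g) = 2, so Bézout bound = 4.
Scan x ∈ F_11. For each x, list the y ∈ F_11 with f(x, y) ≡ 0 and those with g(x, y) ≡ 0 (mod 11); the common zeros in that column are the intersection.
  x = 0: f ≡ 0 at y ∈ ∅; g ≡ 0 at y ∈ {1, 10}; common: ∅.
  x = 1: f ≡ 0 at y ∈ ∅; g ≡ 0 at y ∈ {6}; common: ∅.
  x = 2: f ≡ 0 at y ∈ {8, 9}; g ≡ 0 at y ∈ ∅; common: ∅.
  x = 3: f ≡ 0 at y ∈ {2, 7}; g ≡ 0 at y ∈ {4, 10}; common: ∅.
  x = 4: f ≡ 0 at y ∈ {0, 1}; g ≡ 0 at y ∈ ∅; common: ∅.
  x = 5: f ≡ 0 at y ∈ ∅; g ≡ 0 at y ∈ ∅; common: ∅.
  x = 6: f ≡ 0 at y ∈ ∅; g ≡ 0 at y ∈ ∅; common: ∅.
  x = 7: f ≡ 0 at y ∈ {4, 6}; g ≡ 0 at y ∈ {2, 5}; common: ∅.
  x = 8: f ≡ 0 at y ∈ ∅; g ≡ 0 at y ∈ {2, 6}; common: ∅.
  x = 9: f ≡ 0 at y ∈ ∅; g ≡ 0 at y ∈ {4, 5}; common: ∅.
  x = 10: f ≡ 0 at y ∈ {3, 5}; g ≡ 0 at y ∈ ∅; common: ∅.
Collecting: common zeros = ∅, so the count is 0.
Comparison with the Bézout bound: 0 ≤ 4 = deg(f)·deg(g), as expected for curves with no common component (the affine F_11-count falls short of the bound because intersections may lie at infinity, over extension fields, or carry multiplicity).


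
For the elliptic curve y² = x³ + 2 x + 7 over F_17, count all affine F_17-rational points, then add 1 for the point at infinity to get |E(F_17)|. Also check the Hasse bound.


Affine points = {(2, 6), (2, 11), (8, 5), (8, 12), (11, 0), (12, 5), (12, 12), (14, 5), (14, 12), (16, 2), (16, 15)}; affine count = 11; |E(F_17)| = 12.

Discriminant check: Δ ∝ 4a³ + 27b² = 4·2³ + 27·7² = 4·8 + 27·49 ≡ 12 (mod 17). Nonzero ⇒ E is nonsingular.
For each x ∈ F_17, compute rhs = x³ + 2·x + 7 mod 17, then count y ∈ F_17 with y² ≡ rhs.
  x = 0: rhs = 7, matching y values: none (0 points).
  x = 1: rhs = 10, matching y values: none (0 points).
  x = 2: rhs = 2, matching y values: 6, 11 (2 points).
  x = 3: rhs = 6, matching y values: none (0 points).
  x = 4: rhs = 11, matching y values: none (0 points).
  x = 5: rhs = 6, matching y values: none (0 points).
  x = 6: rhs = 14, matching y values: none (0 points).
  x = 7: rhs = 7, matching y values: none (0 points).
  x = 8: rhs = 8, matching y values: 5, 12 (2 points).
  x = 9: rhs = 6, matching y values: none (0 points).
  x = 10: rhs = 7, matching y values: none (0 points).
  x = 11: rhs = 0, matching y values: 0 (1 points).
  x = 12: rhs = 8, matching y values: 5, 12 (2 points).
  x = 13: rhs = 3, matching y values: none (0 points).
  x = 14: rhs = 8, matching y values: 5, 12 (2 points).
  x = 15: rhs = 12, matching y values: none (0 points).
  x = 16: rhs = 4, matching y values: 2, 15 (2 points).
Total affine count: 11.
Full point count |E(F_17)| = 11 + 1 = 12.
Hasse bound: |12 − (17+1)| = |-6| = 6 ≤ 2√17 ≈ 8.2462 ✓.


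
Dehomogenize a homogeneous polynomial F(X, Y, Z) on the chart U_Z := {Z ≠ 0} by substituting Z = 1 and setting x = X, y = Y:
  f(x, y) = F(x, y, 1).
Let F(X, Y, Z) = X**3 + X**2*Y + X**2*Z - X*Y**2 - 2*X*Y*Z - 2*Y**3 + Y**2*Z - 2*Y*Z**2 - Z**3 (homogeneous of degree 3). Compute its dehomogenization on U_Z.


f(x, y) = x**3 + x**2*y + x**2 - x*y**2 - 2*x*y - 2*y**3 + y**2 - 2*y - 1

On U_Z we set Z = 1. Each monomial c·X^i·Y^j·Z^k in F becomes c·x^i·y^j·1^k = c·x^i·y^j.
Substituting Z = 1: F(X, Y, 1) = x**3 + x**2*y + x**2 - x*y**2 - 2*x*y - 2*y**3 + y**2 - 2*y - 1.
Note: deg(f) ≤ deg(F) = 3; strict inequality happens when F is divisible by Z (lost terms).


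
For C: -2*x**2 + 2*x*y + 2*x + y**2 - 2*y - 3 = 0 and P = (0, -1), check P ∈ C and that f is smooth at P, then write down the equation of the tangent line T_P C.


Tangent line at P: -4*y - 4 = 0.

Step 1: f(0, -1) = 0, so P lies on C.
Step 2: partial derivatives
  f_x(x, y) = -4*x + 2*y + 2, f_y(x, y) = 2*x + 2*y - 2.
  f_x(P) = 0, f_y(P) = -4 (gradient nonzero, so P is smooth).
Step 3: tangent line at P: 0·(x − 0) + -4·(y − -1) = 0.
Expanding: -4*y - 4 = 0.


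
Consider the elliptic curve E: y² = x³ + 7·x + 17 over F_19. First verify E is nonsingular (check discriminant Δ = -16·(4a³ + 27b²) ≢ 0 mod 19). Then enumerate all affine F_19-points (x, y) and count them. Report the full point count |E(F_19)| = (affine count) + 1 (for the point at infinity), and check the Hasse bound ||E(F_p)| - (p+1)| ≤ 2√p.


Affine points = {(0, 6), (0, 13), (1, 5), (1, 14), (2, 1), (2, 18), (5, 5), (5, 14), (6, 3), (6, 16), (9, 7), (9, 12), (10, 2), (10, 17), (11, 0), (12, 9), (12, 10), (13, 5), (13, 14), (14, 3), (14, 16), (15, 1), (15, 18), (16, 8), (16, 11), (18, 3), (18, 16)}; affine count = 27; |E(F_19)| = 28.

Discriminant check: Δ ∝ 4a³ + 27b² = 4·7³ + 27·17² = 4·343 + 27·289 ≡ 17 (mod 19). Nonzero ⇒ E is nonsingular.
For each x ∈ F_19, compute rhs = x³ + 7·x + 17 mod 19, then count y ∈ F_19 with y² ≡ rhs.
  x = 0: rhs = 17, matching y values: 6, 13 (2 points).
  x = 1: rhs = 6, matching y values: 5, 14 (2 points).
  x = 2: rhs = 1, matching y values: 1, 18 (2 points).
  x = 3: rhs = 8, matching y values: none (0 points).
  x = 4: rhs = 14, matching y values: none (0 points).
  x = 5: rhs = 6, matching y values: 5, 14 (2 points).
  x = 6: rhs = 9, matching y values: 3, 16 (2 points).
  x = 7: rhs = 10, matching y values: none (0 points).
  x = 8: rhs = 15, matching y values: none (0 points).
  x = 9: rhs = 11, matching y values: 7, 12 (2 points).
  x = 10: rhs = 4, matching y values: 2, 17 (2 points).
  x = 11: rhs = 0, matching y values: 0 (1 points).
  x = 12: rhs = 5, matching y values: 9, 10 (2 points).
  x = 13: rhs = 6, matching y values: 5, 14 (2 points).
  x = 14: rhs = 9, matching y values: 3, 16 (2 points).
  x = 15: rhs = 1, matching y values: 1, 18 (2 points).
  x = 16: rhs = 7, matching y values: 8, 11 (2 points).
  x = 17: rhs = 14, matching y values: none (0 points).
  x = 18: rhs = 9, matching y values: 3, 16 (2 points).
Total affine count: 27.
Full point count |E(F_19)| = 27 + 1 = 28.
Hasse bound: |28 − (19+1)| = |8| = 8 ≤ 2√19 ≈ 8.7178 ✓.


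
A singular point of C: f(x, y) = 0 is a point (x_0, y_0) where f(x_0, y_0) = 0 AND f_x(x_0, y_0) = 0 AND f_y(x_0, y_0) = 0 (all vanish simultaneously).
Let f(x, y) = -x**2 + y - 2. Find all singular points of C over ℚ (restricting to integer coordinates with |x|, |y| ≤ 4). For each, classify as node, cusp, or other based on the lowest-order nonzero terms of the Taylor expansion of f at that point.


No singular points in the scanned grid; C is smooth there.

Compute partial derivatives:
  f_x = -2*x.
  f_y = 1.
f_y = 1 is a nonzero constant, so f_y never vanishes: no point (x, y) can satisfy f = f_x = f_y = 0. In particular no (x, y) ∈ {−4, ..., 4}² is singular; the curve is smooth.


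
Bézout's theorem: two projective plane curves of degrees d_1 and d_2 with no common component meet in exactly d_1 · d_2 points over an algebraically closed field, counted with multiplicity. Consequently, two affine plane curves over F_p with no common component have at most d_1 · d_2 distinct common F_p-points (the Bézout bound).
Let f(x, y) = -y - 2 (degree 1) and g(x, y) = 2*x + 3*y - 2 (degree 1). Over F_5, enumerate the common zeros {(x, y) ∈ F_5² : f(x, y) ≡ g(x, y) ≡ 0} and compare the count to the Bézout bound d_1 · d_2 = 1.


Common zeros: {(4, 3)}; count = 1; Bézout bound = 1.

deg(f) = 1, deg(g) = 1, so Bézout bound = 1.
Scan x ∈ F_5. For each x, list the y ∈ F_5 with f(x, y) ≡ 0 and those with g(x, y) ≡ 0 (mod 5); the common zeros in that column are the intersection.
  x = 0: f ≡ 0 at y ∈ {3}; g ≡ 0 at y ∈ {4}; common: ∅.
  x = 1: f ≡ 0 at y ∈ {3}; g ≡ 0 at y ∈ {0}; common: ∅.
  x = 2: f ≡ 0 at y ∈ {3}; g ≡ 0 at y ∈ {1}; common: ∅.
  x = 3: f ≡ 0 at y ∈ {3}; g ≡ 0 at y ∈ {2}; common: ∅.
  x = 4: f ≡ 0 at y ∈ {3}; g ≡ 0 at y ∈ {3}; common: {3}.
Collecting: common zeros = {(4, 3)}, so the count is 1.
Comparison with the Bézout bound: 1 ≤ 1 = deg(f)·deg(g), as expected for curves with no common component (the bound is attained).


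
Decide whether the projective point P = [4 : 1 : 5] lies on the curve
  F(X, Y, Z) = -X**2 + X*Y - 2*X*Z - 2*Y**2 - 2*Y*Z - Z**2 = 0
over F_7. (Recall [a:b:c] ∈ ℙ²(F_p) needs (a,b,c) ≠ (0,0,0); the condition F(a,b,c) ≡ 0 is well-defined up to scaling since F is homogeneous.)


F(4,1,5) ≡ 2 (mod 7); P is NOT on the curve.

Evaluate F(4, 1, 5) term-by-term (mod 7).
  -X**2 ↦ -1·16·1·1 = -16
  X*Y ↦ 1·4·1·1 = 4
  -2*X*Z ↦ -2·4·1·5 = -40
  -2*Y**2 ↦ -2·1·1·1 = -2
  -2*Y*Z ↦ -2·1·1·5 = -10
  -Z**2 ↦ -1·1·1·25 = -25
Sum: F(4, 1, 5) = (-16) + (4) + (-40) + (-2) + (-10) + (-25) = -89.
Reducing mod 7: -89 ≡ 2 (mod 7).
Since F(a, b, c) ≡ 2 ≠ 0 (mod 7), P does NOT lie on the curve.


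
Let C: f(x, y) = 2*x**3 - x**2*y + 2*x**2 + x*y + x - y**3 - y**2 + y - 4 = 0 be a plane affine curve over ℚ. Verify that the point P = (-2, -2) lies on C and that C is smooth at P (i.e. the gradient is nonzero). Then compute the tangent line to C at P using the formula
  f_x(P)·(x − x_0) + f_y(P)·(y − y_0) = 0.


Tangent line at P: 7*x - 13*y - 12 = 0.

Step 1: f(-2, -2) = 0, so P lies on C.
Step 2: partial derivatives
  f_x(x, y) = 6*x**2 - 2*x*y + 4*x + y + 1, f_y(x, y) = -x**2 + x - 3*y**2 - 2*y + 1.
  f_x(P) = 7, f_y(P) = -13 (gradient nonzero, so P is smooth).
Step 3: tangent line at P: 7·(x − -2) + -13·(y − -2) = 0.
Expanding: 7*x - 13*y - 12 = 0.


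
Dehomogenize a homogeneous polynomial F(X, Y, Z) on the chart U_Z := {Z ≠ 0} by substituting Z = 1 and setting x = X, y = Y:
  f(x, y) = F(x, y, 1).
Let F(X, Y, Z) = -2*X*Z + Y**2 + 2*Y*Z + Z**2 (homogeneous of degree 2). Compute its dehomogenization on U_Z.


f(x, y) = -2*x + y**2 + 2*y + 1

On U_Z we set Z = 1. Each monomial c·X^i·Y^j·Z^k in F becomes c·x^i·y^j·1^k = c·x^i·y^j.
Substituting Z = 1: F(X, Y, 1) = -2*x + y**2 + 2*y + 1.
Note: deg(f) ≤ deg(F) = 2; strict inequality happens when F is divisible by Z (lost terms).


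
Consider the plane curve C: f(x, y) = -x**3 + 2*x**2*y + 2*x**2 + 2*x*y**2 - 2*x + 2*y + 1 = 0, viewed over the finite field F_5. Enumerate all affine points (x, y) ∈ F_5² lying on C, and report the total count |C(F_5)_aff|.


Affine F_5-points: {(0, 2), (1, 0), (1, 3), (3, 2), (3, 3), (4, 3), (4, 4)}; count = 7.

For each of the 25 pairs (x, y) ∈ F_5², evaluate f(x, y) mod 5. Record the zeros.
  x = 0: [0↦1, 1↦3, 2↦0, 3↦2, 4↦4]  zeros at y ∈ {2}
  x = 1: [0↦0, 1↦1, 2↦1, 3↦0, 4↦3]  zeros at y ∈ {0, 3}
  x = 2: [0↦2, 1↦1, 2↦3, 3↦3, 4↦1]  zeros at y ∈ ∅
  x = 3: [0↦1, 1↦2, 2↦0, 3↦0, 4↦2]  zeros at y ∈ {2, 3}
  x = 4: [0↦1, 1↦3, 2↦1, 3↦0, 4↦0]  zeros at y ∈ {3, 4}
Collecting zeros: affine points = {(0, 2), (1, 0), (1, 3), (3, 2), (3, 3), (4, 3), (4, 4)}.
Total count |C(F_5)_aff| = 7.


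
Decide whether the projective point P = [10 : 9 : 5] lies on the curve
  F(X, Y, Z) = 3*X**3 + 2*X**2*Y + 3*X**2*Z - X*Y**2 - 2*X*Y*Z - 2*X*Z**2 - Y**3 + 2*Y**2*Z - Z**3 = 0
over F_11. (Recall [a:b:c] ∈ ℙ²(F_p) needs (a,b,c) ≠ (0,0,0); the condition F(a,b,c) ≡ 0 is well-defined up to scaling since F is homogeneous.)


F(10,9,5) ≡ 9 (mod 11); P is NOT on the curve.

Evaluate F(10, 9, 5) term-by-term (mod 11).
  3*X**3 ↦ 3·1000·1·1 = 3000
  2*X**2*Y ↦ 2·100·9·1 = 1800
  3*X**2*Z ↦ 3·100·1·5 = 1500
  -X*Y**2 ↦ -1·10·81·1 = -810
  -2*X*Y*Z ↦ -2·10·9·5 = -900
  -2*X*Z**2 ↦ -2·10·1·25 = -500
  -Y**3 ↦ -1·1·729·1 = -729
  2*Y**2*Z ↦ 2·1·81·5 = 810
  -Z**3 ↦ -1·1·1·125 = -125
Sum: F(10, 9, 5) = (3000) + (1800) + (1500) + (-810) + (-900) + (-500) + (-729) + (810) + (-125) = 4046.
Reducing mod 11: 4046 ≡ 9 (mod 11).
Since F(a, b, c) ≡ 9 ≠ 0 (mod 11), P does NOT lie on the curve.


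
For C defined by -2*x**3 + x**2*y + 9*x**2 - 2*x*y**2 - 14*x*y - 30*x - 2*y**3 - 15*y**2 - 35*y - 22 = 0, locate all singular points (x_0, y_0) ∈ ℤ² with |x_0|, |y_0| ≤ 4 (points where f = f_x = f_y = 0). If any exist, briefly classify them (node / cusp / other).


Singular points: {(1, -3)}; classification: cusp.

Compute partial derivatives:
  f_x = -6*x**2 + 2*x*y + 18*x - 2*y**2 - 14*y - 30.
  f_y = x**2 - 4*x*y - 14*x - 6*y**2 - 30*y - 35.
Scan x_0 ∈ {−4, ..., 4}. For each x_0, f_y(x_0, y) is a polynomial in y; find its integer roots y ∈ {−4, ..., 4}, then test f_x and f at those candidates.
  x = -4: f_y(-4, y) = -6*y**2 - 14*y + 37; no integer root y with |y| ≤ 4.
  x = -3: f_y(-3, y) = -6*y**2 - 18*y + 16; no integer root y with |y| ≤ 4.
  x = -2: f_y(-2, y) = -6*y**2 - 22*y - 3; no integer root y with |y| ≤ 4.
  x = -1: f_y(-1, y) = -6*y**2 - 26*y - 20; vanishes at y ∈ {-1}. (-1, -1): f_x = -40 ≠ 0.
  x = 0: f_y(0, y) = -6*y**2 - 30*y - 35; no integer root y with |y| ≤ 4.
  x = 1: f_y(1, y) = -6*y**2 - 34*y - 48; vanishes at y ∈ {-3}. (1, -3): f_x = 0, f = 0 — SINGULAR.
  x = 2: f_y(2, y) = -6*y**2 - 38*y - 59; no integer root y with |y| ≤ 4.
  x = 3: f_y(3, y) = -6*y**2 - 42*y - 68; no integer root y with |y| ≤ 4.
  x = 4: f_y(4, y) = -6*y**2 - 46*y - 75; no integer root y with |y| ≤ 4.
Only singular point on the grid: (1, -3).
Classify: substitute x = 1 + u, y = -3 + v and expand: f = -2*u**3 + u**2*v - 2*u*v**2 - 2*v**3 + v**2.
No constant or linear terms (consistent with a singular point). Quadratic part: v**2. Cubic part: -2*u**3 + u**2*v - 2*u*v**2 - 2*v**3.
The quadratic part v**2 is a perfect square, so there is a single (double) tangent line v = 0, i.e. y = -3. Restricting the cubic part to that line (v = 0) leaves -2*u**3 ≠ 0, so f is not divisible by v and the branch is v² ≈ 2*u**3 to lowest order — this is a cusp.
Classification: cusp.


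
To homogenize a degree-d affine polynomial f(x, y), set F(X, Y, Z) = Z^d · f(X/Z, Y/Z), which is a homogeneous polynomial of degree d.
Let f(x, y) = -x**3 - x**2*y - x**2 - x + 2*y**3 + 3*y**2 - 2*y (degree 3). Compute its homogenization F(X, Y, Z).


F(X, Y, Z) = -X**3 - X**2*Y - X**2*Z - X*Z**2 + 2*Y**3 + 3*Y**2*Z - 2*Y*Z**2

deg(f) = 3.
Substitute x = X/Z, y = Y/Z into f, then multiply by Z^3.
  monomial -1·x^3·y^0 ↦ -1·X^3·Y^0·Z^0.
  monomial -1·x^2·y^1 ↦ -1·X^2·Y^1·Z^0.
  monomial -1·x^2·y^0 ↦ -1·X^2·Y^0·Z^1.
  monomial -1·x^1·y^0 ↦ -1·X^1·Y^0·Z^2.
  monomial 2·x^0·y^3 ↦ 2·X^0·Y^3·Z^0.
  monomial 3·x^0·y^2 ↦ 3·X^0·Y^2·Z^1.
  monomial -2·x^0·y^1 ↦ -2·X^0·Y^1·Z^2.
Collecting: F(X, Y, Z) = -X**3 - X**2*Y - X**2*Z - X*Z**2 + 2*Y**3 + 3*Y**2*Z - 2*Y*Z**2.


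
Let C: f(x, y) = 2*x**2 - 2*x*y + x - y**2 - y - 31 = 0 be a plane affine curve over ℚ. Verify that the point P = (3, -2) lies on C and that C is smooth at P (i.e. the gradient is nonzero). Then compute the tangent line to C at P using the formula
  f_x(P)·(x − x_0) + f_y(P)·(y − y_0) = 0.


Tangent line at P: 17*x - 3*y - 57 = 0.

Step 1: f(3, -2) = 0, so P lies on C.
Step 2: partial derivatives
  f_x(x, y) = 4*x - 2*y + 1, f_y(x, y) = -2*x - 2*y - 1.
  f_x(P) = 17, f_y(P) = -3 (gradient nonzero, so P is smooth).
Step 3: tangent line at P: 17·(x − 3) + -3·(y − -2) = 0.
Expanding: 17*x - 3*y - 57 = 0.


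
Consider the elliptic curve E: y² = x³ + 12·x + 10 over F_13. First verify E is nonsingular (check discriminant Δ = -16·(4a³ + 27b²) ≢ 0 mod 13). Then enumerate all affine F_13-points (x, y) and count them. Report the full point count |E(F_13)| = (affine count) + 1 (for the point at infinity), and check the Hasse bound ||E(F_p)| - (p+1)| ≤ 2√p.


Affine points = {(0, 6), (0, 7), (1, 6), (1, 7), (2, 4), (2, 9), (5, 0), (6, 5), (6, 8), (10, 5), (10, 8), (11, 2), (11, 11), (12, 6), (12, 7)}; affine count = 15; |E(F_13)| = 16.

Discriminant check: Δ ∝ 4a³ + 27b² = 4·12³ + 27·10² = 4·1728 + 27·100 ≡ 5 (mod 13). Nonzero ⇒ E is nonsingular.
For each x ∈ F_13, compute rhs = x³ + 12·x + 10 mod 13, then count y ∈ F_13 with y² ≡ rhs.
  x = 0: rhs = 10, matching y values: 6, 7 (2 points).
  x = 1: rhs = 10, matching y values: 6, 7 (2 points).
  x = 2: rhs = 3, matching y values: 4, 9 (2 points).
  x = 3: rhs = 8, matching y values: none (0 points).
  x = 4: rhs = 5, matching y values: none (0 points).
  x = 5: rhs = 0, matching y values: 0 (1 points).
  x = 6: rhs = 12, matching y values: 5, 8 (2 points).
  x = 7: rhs = 8, matching y values: none (0 points).
  x = 8: rhs = 7, matching y values: none (0 points).
  x = 9: rhs = 2, matching y values: none (0 points).
  x = 10: rhs = 12, matching y values: 5, 8 (2 points).
  x = 11: rhs = 4, matching y values: 2, 11 (2 points).
  x = 12: rhs = 10, matching y values: 6, 7 (2 points).
Total affine count: 15.
Full point count |E(F_13)| = 15 + 1 = 16.
Hasse bound: |16 − (13+1)| = |2| = 2 ≤ 2√13 ≈ 7.2111 ✓.


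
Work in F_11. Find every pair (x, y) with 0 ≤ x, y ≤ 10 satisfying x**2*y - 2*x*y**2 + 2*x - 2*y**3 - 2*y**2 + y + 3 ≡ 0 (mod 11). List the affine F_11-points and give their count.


Affine F_11-points: {(0, 1), (0, 3), (0, 6), (2, 9), (4, 0), (4, 2), (4, 4), (5, 5), (6, 9), (8, 6), (9, 3), (9, 4), (9, 5), (10, 2), (10, 7)}; count = 15.

For each of the 121 pairs (x, y) ∈ F_11², evaluate f(x, y) mod 11. Record the zeros.
  x = 0: [0↦3, 1↦0, 2↦3, 3↦0, 4↦1, 5↦5, 6↦0, 7↦7, 8↦3, 9↦9, 10↦2]  zeros at y ∈ {1, 3, 6}
  x = 1: [0↦5, 1↦1, 2↦10, 3↦9, 4↦8, 5↦6, 6↦2, 7↦6, 8↦6, 9↦1, 10↦1]  zeros at y ∈ ∅
  x = 2: [0↦7, 1↦4, 2↦10, 3↦2, 4↦1, 5↦6, 6↦5, 7↦8, 8↦3, 9↦0, 10↦9]  zeros at y ∈ {9}
  x = 3: [0↦9, 1↦9, 2↦3, 3↦1, 4↦2, 5↦5, 6↦9, 7↦2, 8↦5, 9↦6, 10↦4]  zeros at y ∈ ∅
  x = 4: [0↦0, 1↦5, 2↦0, 3↦6, 4↦0, 5↦3, 6↦3, 7↦10, 8↦1, 9↦8, 10↦8]  zeros at y ∈ {0, 2, 4}
  x = 5: [0↦2, 1↦3, 2↦1, 3↦6, 4↦6, 5↦0, 6↦9, 7↦10, 8↦2, 9↦6, 10↦10]  zeros at y ∈ {5}
  x = 6: [0↦4, 1↦3, 2↦6, 3↦1, 4↦9, 5↦7, 6↦5, 7↦2, 8↦8, 9↦0, 10↦10]  zeros at y ∈ {9}
  x = 7: [0↦6, 1↦5, 2↦4, 3↦2, 4↦9, 5↦2, 6↦2, 7↦8, 8↦8, 9↦1, 10↦8]  zeros at y ∈ ∅
  x = 8: [0↦8, 1↦9, 2↦6, 3↦9, 4↦6, 5↦7, 6↦0, 7↦6, 8↦2, 9↦9, 10↦4]  zeros at y ∈ {6}
  x = 9: [0↦10, 1↦4, 2↦1, 3↦0, 4↦0, 5↦0, 6↦10, 7↦7, 8↦1, 9↦2, 10↦9]  zeros at y ∈ {3, 4, 5}
  x = 10: [0↦1, 1↦1, 2↦0, 3↦8, 4↦2, 5↦3, 6↦10, 7↦0, 8↦5, 9↦2, 10↦1]  zeros at y ∈ {2, 7}
Collecting zeros: affine points = {(0, 1), (0, 3), (0, 6), (2, 9), (4, 0), (4, 2), (4, 4), (5, 5), (6, 9), (8, 6), (9, 3), (9, 4), (9, 5), (10, 2), (10, 7)}.
Total count |C(F_11)_aff| = 15.


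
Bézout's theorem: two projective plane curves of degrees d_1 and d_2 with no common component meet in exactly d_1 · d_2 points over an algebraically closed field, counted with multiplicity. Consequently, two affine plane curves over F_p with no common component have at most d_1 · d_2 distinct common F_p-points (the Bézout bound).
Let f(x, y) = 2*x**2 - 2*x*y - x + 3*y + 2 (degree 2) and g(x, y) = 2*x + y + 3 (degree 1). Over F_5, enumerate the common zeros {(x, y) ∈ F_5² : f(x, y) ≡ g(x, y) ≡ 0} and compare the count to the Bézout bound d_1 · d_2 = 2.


Common zeros: {(2, 3), (4, 4)}; count = 2; Bézout bound = 2.

deg(f) = 2, deg(g) = 1, so Bézout bound = 2.
Scan x ∈ F_5. For each x, list the y ∈ F_5 with f(x, y) ≡ 0 and those with g(x, y) ≡ 0 (mod 5); the common zeros in that column are the intersection.
  x = 0: f ≡ 0 at y ∈ {1}; g ≡ 0 at y ∈ {2}; common: ∅.
  x = 1: f ≡ 0 at y ∈ {2}; g ≡ 0 at y ∈ {0}; common: ∅.
  x = 2: f ≡ 0 at y ∈ {3}; g ≡ 0 at y ∈ {3}; common: {3}.
  x = 3: f ≡ 0 at y ∈ {4}; g ≡ 0 at y ∈ {1}; common: ∅.
  x = 4: f ≡ 0 at y ∈ {0, 1, 2, 3, 4}; g ≡ 0 at y ∈ {4}; common: {4}.
Collecting: common zeros = {(2, 3), (4, 4)}, so the count is 2.
Comparison with the Bézout bound: 2 ≤ 2 = deg(f)·deg(g), as expected for curves with no common component (the bound is attained).


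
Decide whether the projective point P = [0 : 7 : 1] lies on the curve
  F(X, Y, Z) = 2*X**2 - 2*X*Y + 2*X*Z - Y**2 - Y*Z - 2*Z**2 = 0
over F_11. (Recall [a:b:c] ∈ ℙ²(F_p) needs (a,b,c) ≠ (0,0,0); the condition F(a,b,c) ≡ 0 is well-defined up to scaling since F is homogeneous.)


F(0,7,1) ≡ 8 (mod 11); P is NOT on the curve.

Evaluate F(0, 7, 1) term-by-term (mod 11).
  2*X**2 ↦ 2·0·1·1 = 0
  -2*X*Y ↦ -2·0·7·1 = 0
  2*X*Z ↦ 2·0·1·1 = 0
  -Y**2 ↦ -1·1·49·1 = -49
  -Y*Z ↦ -1·1·7·1 = -7
  -2*Z**2 ↦ -2·1·1·1 = -2
Sum: F(0, 7, 1) = (0) + (0) + (0) + (-49) + (-7) + (-2) = -58.
Reducing mod 11: -58 ≡ 8 (mod 11).
Since F(a, b, c) ≡ 8 ≠ 0 (mod 11), P does NOT lie on the curve.
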